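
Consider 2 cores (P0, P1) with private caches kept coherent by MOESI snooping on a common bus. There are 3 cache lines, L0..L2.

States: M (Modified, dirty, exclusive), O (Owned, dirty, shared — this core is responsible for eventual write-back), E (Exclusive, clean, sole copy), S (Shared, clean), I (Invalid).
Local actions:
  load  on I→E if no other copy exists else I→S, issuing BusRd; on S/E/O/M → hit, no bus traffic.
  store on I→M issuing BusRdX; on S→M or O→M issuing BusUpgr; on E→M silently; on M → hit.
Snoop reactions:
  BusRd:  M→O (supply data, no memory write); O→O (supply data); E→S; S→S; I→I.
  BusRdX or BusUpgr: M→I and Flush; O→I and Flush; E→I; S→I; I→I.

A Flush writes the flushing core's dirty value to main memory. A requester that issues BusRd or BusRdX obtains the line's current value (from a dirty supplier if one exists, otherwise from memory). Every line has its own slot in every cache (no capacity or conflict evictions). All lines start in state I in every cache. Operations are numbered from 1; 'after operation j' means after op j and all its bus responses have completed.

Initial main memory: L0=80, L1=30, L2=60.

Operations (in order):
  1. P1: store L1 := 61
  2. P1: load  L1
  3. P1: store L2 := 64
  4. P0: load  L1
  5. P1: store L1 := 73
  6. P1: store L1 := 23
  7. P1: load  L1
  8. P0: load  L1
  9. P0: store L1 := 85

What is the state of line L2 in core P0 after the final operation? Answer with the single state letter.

state = I

step 1: P1: store L1 := 61  ⟶  IM  (L1)  txn=BusRdX  M[L1]=30
step 2: P1: load  L1  ⟶  IM  (L1)  txn=∅  M[L1]=30
step 3: P1: store L2 := 64  ⟶  IM  (L2)  txn=BusRdX  M[L2]=60
step 4: P0: load  L1  ⟶  SO  (L1)  txn=BusRd  M[L1]=30
step 5: P1: store L1 := 73  ⟶  IM  (L1)  txn=BusUpgr  M[L1]=30
step 6: P1: store L1 := 23  ⟶  IM  (L1)  txn=∅  M[L1]=30
step 7: P1: load  L1  ⟶  IM  (L1)  txn=∅  M[L1]=30
step 8: P0: load  L1  ⟶  SO  (L1)  txn=BusRd  M[L1]=30
step 9: P0: store L1 := 85  ⟶  MI  (L1)  txn=BusUpgr+Flush  M[L1]=23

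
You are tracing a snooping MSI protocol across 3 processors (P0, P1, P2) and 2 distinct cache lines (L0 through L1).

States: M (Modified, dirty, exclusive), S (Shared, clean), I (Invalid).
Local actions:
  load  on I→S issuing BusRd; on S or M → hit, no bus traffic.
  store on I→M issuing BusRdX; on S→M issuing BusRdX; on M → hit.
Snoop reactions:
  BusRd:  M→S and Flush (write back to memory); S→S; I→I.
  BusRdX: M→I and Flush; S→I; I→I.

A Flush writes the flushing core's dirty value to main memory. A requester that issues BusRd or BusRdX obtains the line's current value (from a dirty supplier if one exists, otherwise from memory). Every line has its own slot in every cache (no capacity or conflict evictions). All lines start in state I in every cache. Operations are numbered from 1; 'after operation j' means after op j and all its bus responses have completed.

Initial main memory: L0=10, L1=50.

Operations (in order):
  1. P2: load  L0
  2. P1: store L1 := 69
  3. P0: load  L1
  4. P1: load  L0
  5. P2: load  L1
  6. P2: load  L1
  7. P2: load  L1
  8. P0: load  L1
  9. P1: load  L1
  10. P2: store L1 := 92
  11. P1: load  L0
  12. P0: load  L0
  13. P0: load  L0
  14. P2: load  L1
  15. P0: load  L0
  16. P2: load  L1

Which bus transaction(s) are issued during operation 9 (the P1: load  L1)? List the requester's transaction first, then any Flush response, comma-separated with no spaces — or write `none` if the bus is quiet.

step 1: P2: load  L0  ⟶  IIS  (L0)  txn=BusRd  M[L0]=10
step 2: P1: store L1 := 69  ⟶  IMI  (L1)  txn=BusRdX  M[L1]=50
step 3: P0: load  L1  ⟶  SSI  (L1)  txn=BusRd+Flush  M[L1]=69
step 4: P1: load  L0  ⟶  ISS  (L0)  txn=BusRd  M[L0]=10
step 5: P2: load  L1  ⟶  SSS  (L1)  txn=BusRd  M[L1]=69
step 6: P2: load  L1  ⟶  SSS  (L1)  txn=∅  M[L1]=69
step 7: P2: load  L1  ⟶  SSS  (L1)  txn=∅  M[L1]=69
step 8: P0: load  L1  ⟶  SSS  (L1)  txn=∅  M[L1]=69
step 9: P1: load  L1  ⟶  SSS  (L1)  txn=∅  M[L1]=69
step 10: P2: store L1 := 92  ⟶  IIM  (L1)  txn=BusRdX  M[L1]=69
step 11: P1: load  L0  ⟶  ISS  (L0)  txn=∅  M[L0]=10
step 12: P0: load  L0  ⟶  SSS  (L0)  txn=BusRd  M[L0]=10
step 13: P0: load  L0  ⟶  SSS  (L0)  txn=∅  M[L0]=10
step 14: P2: load  L1  ⟶  IIM  (L1)  txn=∅  M[L1]=69
step 15: P0: load  L0  ⟶  SSS  (L0)  txn=∅  M[L0]=10
step 16: P2: load  L1  ⟶  IIM  (L1)  txn=∅  M[L1]=69

bus = none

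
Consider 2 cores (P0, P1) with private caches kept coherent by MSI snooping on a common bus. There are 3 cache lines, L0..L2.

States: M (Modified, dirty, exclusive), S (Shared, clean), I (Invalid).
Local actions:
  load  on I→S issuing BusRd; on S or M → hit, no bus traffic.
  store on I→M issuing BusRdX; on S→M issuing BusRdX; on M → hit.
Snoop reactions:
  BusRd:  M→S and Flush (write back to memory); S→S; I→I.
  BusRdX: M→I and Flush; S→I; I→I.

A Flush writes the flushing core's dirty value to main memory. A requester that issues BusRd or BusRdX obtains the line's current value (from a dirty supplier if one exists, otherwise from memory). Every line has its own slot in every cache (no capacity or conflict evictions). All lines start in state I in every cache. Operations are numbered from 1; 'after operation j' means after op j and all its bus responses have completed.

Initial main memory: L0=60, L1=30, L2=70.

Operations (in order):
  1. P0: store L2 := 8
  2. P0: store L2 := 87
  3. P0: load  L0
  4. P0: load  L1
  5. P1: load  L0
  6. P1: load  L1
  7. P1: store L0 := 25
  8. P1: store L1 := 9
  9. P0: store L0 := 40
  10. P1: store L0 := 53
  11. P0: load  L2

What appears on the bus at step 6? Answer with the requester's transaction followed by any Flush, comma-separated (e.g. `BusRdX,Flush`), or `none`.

bus = BusRd

  op1 P0: store L2 := 8 → M/I on L2; bus BusRdX; mem=70
  op2 P0: store L2 := 87 → M/I on L2; bus (none); mem=70
  op3 P0: load  L0 → S/I on L0; bus BusRd; mem=60
  op4 P0: load  L1 → S/I on L1; bus BusRd; mem=30
  op5 P1: load  L0 → S/S on L0; bus BusRd; mem=60
  op6 P1: load  L1 → S/S on L1; bus BusRd; mem=30
  op7 P1: store L0 := 25 → I/M on L0; bus BusRdX; mem=60
  op8 P1: store L1 := 9 → I/M on L1; bus BusRdX; mem=30
  op9 P0: store L0 := 40 → M/I on L0; bus BusRdX Flush; mem=25
  op10 P1: store L0 := 53 → I/M on L0; bus BusRdX Flush; mem=40
  op11 P0: load  L2 → M/I on L2; bus (none); mem=70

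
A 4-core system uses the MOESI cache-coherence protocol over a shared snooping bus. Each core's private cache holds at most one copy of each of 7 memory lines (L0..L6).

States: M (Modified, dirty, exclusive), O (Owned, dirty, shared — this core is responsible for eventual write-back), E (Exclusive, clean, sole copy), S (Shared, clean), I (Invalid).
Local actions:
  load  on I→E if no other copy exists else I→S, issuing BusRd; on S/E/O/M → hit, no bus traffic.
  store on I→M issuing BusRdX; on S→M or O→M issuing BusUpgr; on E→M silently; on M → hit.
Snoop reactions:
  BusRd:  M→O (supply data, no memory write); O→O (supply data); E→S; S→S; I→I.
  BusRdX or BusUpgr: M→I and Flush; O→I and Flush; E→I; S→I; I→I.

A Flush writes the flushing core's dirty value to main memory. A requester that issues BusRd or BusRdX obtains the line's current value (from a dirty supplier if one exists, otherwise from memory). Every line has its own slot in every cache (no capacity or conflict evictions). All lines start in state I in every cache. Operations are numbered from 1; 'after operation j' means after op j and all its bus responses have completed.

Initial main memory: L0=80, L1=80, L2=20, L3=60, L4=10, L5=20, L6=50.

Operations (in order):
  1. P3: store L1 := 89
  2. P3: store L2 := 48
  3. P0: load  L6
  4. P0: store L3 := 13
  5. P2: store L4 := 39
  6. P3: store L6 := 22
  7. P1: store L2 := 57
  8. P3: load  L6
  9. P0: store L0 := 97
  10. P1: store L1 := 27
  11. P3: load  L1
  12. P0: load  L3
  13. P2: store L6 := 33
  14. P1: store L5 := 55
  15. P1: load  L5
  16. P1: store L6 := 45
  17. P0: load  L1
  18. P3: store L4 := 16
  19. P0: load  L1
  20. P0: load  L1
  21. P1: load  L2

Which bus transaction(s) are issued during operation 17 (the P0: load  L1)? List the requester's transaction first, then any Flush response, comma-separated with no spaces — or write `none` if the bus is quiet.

[1] P3: store L1 := 89 | P0:I, P1:I, P2:I, P3:M(89) | bus: BusRdX
[2] P3: store L2 := 48 | P0:I, P1:I, P2:I, P3:M(48) | bus: BusRdX
[3] P0: load  L6 | P0:E(50), P1:I, P2:I, P3:I | bus: BusRd
[4] P0: store L3 := 13 | P0:M(13), P1:I, P2:I, P3:I | bus: BusRdX
[5] P2: store L4 := 39 | P0:I, P1:I, P2:M(39), P3:I | bus: BusRdX
[6] P3: store L6 := 22 | P0:I, P1:I, P2:I, P3:M(22) | bus: BusRdX
[7] P1: store L2 := 57 | P0:I, P1:M(57), P2:I, P3:I | bus: BusRdX,Flush
[8] P3: load  L6 | P0:I, P1:I, P2:I, P3:M(22) | bus: none
[9] P0: store L0 := 97 | P0:M(97), P1:I, P2:I, P3:I | bus: BusRdX
[10] P1: store L1 := 27 | P0:I, P1:M(27), P2:I, P3:I | bus: BusRdX,Flush
[11] P3: load  L1 | P0:I, P1:O(27), P2:I, P3:S(27) | bus: BusRd
[12] P0: load  L3 | P0:M(13), P1:I, P2:I, P3:I | bus: none
[13] P2: store L6 := 33 | P0:I, P1:I, P2:M(33), P3:I | bus: BusRdX,Flush
[14] P1: store L5 := 55 | P0:I, P1:M(55), P2:I, P3:I | bus: BusRdX
[15] P1: load  L5 | P0:I, P1:M(55), P2:I, P3:I | bus: none
[16] P1: store L6 := 45 | P0:I, P1:M(45), P2:I, P3:I | bus: BusRdX,Flush
[17] P0: load  L1 | P0:S(27), P1:O(27), P2:I, P3:S(27) | bus: BusRd
[18] P3: store L4 := 16 | P0:I, P1:I, P2:I, P3:M(16) | bus: BusRdX,Flush
[19] P0: load  L1 | P0:S(27), P1:O(27), P2:I, P3:S(27) | bus: none
[20] P0: load  L1 | P0:S(27), P1:O(27), P2:I, P3:S(27) | bus: none
[21] P1: load  L2 | P0:I, P1:M(57), P2:I, P3:I | bus: none

bus = BusRd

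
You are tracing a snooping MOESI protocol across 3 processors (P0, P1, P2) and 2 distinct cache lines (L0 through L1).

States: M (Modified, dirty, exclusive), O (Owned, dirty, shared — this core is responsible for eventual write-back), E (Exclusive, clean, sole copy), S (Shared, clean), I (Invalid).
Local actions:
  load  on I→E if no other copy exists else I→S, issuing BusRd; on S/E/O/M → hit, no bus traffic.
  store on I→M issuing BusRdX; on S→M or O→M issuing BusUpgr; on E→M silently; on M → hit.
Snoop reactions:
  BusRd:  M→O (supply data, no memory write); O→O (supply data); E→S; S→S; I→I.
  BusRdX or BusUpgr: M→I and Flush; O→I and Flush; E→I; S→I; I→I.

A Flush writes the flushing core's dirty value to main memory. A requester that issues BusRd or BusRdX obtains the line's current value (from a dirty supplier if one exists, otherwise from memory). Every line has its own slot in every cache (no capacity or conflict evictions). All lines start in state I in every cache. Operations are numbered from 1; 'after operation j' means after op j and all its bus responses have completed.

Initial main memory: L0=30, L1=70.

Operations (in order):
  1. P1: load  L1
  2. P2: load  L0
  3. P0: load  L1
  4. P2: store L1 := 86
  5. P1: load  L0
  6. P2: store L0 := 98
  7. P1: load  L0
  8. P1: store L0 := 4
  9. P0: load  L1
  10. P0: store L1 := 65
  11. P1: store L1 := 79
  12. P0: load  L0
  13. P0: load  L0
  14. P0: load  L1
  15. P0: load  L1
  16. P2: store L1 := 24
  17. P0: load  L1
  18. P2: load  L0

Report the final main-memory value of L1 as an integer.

  op1 P1: load  L1 → I/E/I on L1; bus BusRd; mem=70
  op2 P2: load  L0 → I/I/E on L0; bus BusRd; mem=30
  op3 P0: load  L1 → S/S/I on L1; bus BusRd; mem=70
  op4 P2: store L1 := 86 → I/I/M on L1; bus BusRdX; mem=70
  op5 P1: load  L0 → I/S/S on L0; bus BusRd; mem=30
  op6 P2: store L0 := 98 → I/I/M on L0; bus BusUpgr; mem=30
  op7 P1: load  L0 → I/S/O on L0; bus BusRd; mem=30
  op8 P1: store L0 := 4 → I/M/I on L0; bus BusUpgr Flush; mem=98
  op9 P0: load  L1 → S/I/O on L1; bus BusRd; mem=70
  op10 P0: store L1 := 65 → M/I/I on L1; bus BusUpgr Flush; mem=86
  op11 P1: store L1 := 79 → I/M/I on L1; bus BusRdX Flush; mem=65
  op12 P0: load  L0 → S/O/I on L0; bus BusRd; mem=98
  op13 P0: load  L0 → S/O/I on L0; bus (none); mem=98
  op14 P0: load  L1 → S/O/I on L1; bus BusRd; mem=65
  op15 P0: load  L1 → S/O/I on L1; bus (none); mem=65
  op16 P2: store L1 := 24 → I/I/M on L1; bus BusRdX Flush; mem=79
  op17 P0: load  L1 → S/I/O on L1; bus BusRd; mem=79
  op18 P2: load  L0 → S/O/S on L0; bus BusRd; mem=98

memory[L1] = 79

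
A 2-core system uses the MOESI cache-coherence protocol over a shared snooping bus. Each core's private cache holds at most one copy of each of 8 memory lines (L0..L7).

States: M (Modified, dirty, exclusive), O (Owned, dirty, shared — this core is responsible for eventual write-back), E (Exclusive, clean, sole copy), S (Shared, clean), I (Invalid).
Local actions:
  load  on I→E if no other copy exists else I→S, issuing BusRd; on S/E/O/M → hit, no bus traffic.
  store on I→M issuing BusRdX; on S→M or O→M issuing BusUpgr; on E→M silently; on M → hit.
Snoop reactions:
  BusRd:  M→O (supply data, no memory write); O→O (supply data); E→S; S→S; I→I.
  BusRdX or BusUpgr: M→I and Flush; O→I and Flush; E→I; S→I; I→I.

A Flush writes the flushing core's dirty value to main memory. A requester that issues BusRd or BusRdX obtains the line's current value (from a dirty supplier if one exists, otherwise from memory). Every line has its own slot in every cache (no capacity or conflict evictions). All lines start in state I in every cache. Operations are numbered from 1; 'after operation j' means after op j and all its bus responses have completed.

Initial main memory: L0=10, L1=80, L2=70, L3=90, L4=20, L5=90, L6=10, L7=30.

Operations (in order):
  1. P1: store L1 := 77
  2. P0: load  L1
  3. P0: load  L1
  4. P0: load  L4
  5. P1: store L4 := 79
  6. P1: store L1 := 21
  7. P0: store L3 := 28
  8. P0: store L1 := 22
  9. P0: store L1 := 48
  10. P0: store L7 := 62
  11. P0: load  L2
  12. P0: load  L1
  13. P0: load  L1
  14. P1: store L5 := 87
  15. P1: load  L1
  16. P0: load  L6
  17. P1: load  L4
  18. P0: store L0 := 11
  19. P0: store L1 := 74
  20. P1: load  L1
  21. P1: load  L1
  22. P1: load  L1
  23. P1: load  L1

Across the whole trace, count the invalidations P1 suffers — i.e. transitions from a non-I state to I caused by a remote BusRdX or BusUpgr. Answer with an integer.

invalidations = 2

[1] P1: store L1 := 77 | P0:I, P1:M(77) | bus: BusRdX
[2] P0: load  L1 | P0:S(77), P1:O(77) | bus: BusRd
[3] P0: load  L1 | P0:S(77), P1:O(77) | bus: none
[4] P0: load  L4 | P0:E(20), P1:I | bus: BusRd
[5] P1: store L4 := 79 | P0:I, P1:M(79) | bus: BusRdX
[6] P1: store L1 := 21 | P0:I, P1:M(21) | bus: BusUpgr
[7] P0: store L3 := 28 | P0:M(28), P1:I | bus: BusRdX
[8] P0: store L1 := 22 | P0:M(22), P1:I | bus: BusRdX,Flush
[9] P0: store L1 := 48 | P0:M(48), P1:I | bus: none
[10] P0: store L7 := 62 | P0:M(62), P1:I | bus: BusRdX
[11] P0: load  L2 | P0:E(70), P1:I | bus: BusRd
[12] P0: load  L1 | P0:M(48), P1:I | bus: none
[13] P0: load  L1 | P0:M(48), P1:I | bus: none
[14] P1: store L5 := 87 | P0:I, P1:M(87) | bus: BusRdX
[15] P1: load  L1 | P0:O(48), P1:S(48) | bus: BusRd
[16] P0: load  L6 | P0:E(10), P1:I | bus: BusRd
[17] P1: load  L4 | P0:I, P1:M(79) | bus: none
[18] P0: store L0 := 11 | P0:M(11), P1:I | bus: BusRdX
[19] P0: store L1 := 74 | P0:M(74), P1:I | bus: BusUpgr
[20] P1: load  L1 | P0:O(74), P1:S(74) | bus: BusRd
[21] P1: load  L1 | P0:O(74), P1:S(74) | bus: none
[22] P1: load  L1 | P0:O(74), P1:S(74) | bus: none
[23] P1: load  L1 | P0:O(74), P1:S(74) | bus: none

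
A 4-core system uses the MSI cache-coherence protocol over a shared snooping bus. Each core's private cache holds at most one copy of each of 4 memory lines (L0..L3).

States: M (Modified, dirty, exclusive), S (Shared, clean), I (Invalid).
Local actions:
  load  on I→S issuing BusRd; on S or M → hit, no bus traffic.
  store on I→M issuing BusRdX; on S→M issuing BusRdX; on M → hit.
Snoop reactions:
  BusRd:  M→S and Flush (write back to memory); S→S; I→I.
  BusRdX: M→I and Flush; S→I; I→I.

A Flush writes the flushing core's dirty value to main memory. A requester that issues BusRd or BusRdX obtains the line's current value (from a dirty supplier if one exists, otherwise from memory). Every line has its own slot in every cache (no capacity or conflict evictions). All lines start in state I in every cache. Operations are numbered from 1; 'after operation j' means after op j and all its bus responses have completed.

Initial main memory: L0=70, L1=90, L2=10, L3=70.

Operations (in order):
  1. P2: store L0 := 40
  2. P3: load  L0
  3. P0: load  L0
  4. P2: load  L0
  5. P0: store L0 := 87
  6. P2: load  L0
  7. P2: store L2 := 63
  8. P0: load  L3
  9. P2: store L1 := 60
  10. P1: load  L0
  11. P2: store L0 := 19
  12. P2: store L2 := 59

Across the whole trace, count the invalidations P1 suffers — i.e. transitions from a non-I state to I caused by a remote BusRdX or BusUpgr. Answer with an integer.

[1] P2: store L0 := 40 | P0:I, P1:I, P2:M(40), P3:I | bus: BusRdX
[2] P3: load  L0 | P0:I, P1:I, P2:S(40), P3:S(40) | bus: BusRd,Flush
[3] P0: load  L0 | P0:S(40), P1:I, P2:S(40), P3:S(40) | bus: BusRd
[4] P2: load  L0 | P0:S(40), P1:I, P2:S(40), P3:S(40) | bus: none
[5] P0: store L0 := 87 | P0:M(87), P1:I, P2:I, P3:I | bus: BusRdX
[6] P2: load  L0 | P0:S(87), P1:I, P2:S(87), P3:I | bus: BusRd,Flush
[7] P2: store L2 := 63 | P0:I, P1:I, P2:M(63), P3:I | bus: BusRdX
[8] P0: load  L3 | P0:S(70), P1:I, P2:I, P3:I | bus: BusRd
[9] P2: store L1 := 60 | P0:I, P1:I, P2:M(60), P3:I | bus: BusRdX
[10] P1: load  L0 | P0:S(87), P1:S(87), P2:S(87), P3:I | bus: BusRd
[11] P2: store L0 := 19 | P0:I, P1:I, P2:M(19), P3:I | bus: BusRdX
[12] P2: store L2 := 59 | P0:I, P1:I, P2:M(59), P3:I | bus: none

invalidations = 1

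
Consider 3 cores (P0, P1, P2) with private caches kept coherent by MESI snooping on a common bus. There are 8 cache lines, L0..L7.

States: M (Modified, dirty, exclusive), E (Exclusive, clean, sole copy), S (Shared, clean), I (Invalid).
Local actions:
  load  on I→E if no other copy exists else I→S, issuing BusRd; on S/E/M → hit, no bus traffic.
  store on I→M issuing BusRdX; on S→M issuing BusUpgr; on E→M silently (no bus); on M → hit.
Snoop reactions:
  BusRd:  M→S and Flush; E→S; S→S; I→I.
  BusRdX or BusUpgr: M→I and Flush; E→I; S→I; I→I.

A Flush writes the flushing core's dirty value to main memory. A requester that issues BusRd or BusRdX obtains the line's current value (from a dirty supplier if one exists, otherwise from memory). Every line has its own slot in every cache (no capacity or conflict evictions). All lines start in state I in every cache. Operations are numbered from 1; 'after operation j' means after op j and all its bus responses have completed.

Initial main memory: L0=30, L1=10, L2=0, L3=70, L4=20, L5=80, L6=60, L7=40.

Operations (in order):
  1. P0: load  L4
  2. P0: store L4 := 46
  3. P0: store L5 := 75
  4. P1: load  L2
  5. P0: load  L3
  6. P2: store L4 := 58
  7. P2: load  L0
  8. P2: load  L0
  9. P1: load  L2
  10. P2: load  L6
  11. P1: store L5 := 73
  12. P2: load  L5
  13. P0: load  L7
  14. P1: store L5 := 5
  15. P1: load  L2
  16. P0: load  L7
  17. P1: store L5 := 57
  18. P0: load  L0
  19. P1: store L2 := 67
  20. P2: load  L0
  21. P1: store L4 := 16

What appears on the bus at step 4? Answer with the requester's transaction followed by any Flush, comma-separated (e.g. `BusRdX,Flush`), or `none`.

[1] P0: load  L4 | P0:E(20), P1:I, P2:I | bus: BusRd
[2] P0: store L4 := 46 | P0:M(46), P1:I, P2:I | bus: none
[3] P0: store L5 := 75 | P0:M(75), P1:I, P2:I | bus: BusRdX
[4] P1: load  L2 | P0:I, P1:E(0), P2:I | bus: BusRd
[5] P0: load  L3 | P0:E(70), P1:I, P2:I | bus: BusRd
[6] P2: store L4 := 58 | P0:I, P1:I, P2:M(58) | bus: BusRdX,Flush
[7] P2: load  L0 | P0:I, P1:I, P2:E(30) | bus: BusRd
[8] P2: load  L0 | P0:I, P1:I, P2:E(30) | bus: none
[9] P1: load  L2 | P0:I, P1:E(0), P2:I | bus: none
[10] P2: load  L6 | P0:I, P1:I, P2:E(60) | bus: BusRd
[11] P1: store L5 := 73 | P0:I, P1:M(73), P2:I | bus: BusRdX,Flush
[12] P2: load  L5 | P0:I, P1:S(73), P2:S(73) | bus: BusRd,Flush
[13] P0: load  L7 | P0:E(40), P1:I, P2:I | bus: BusRd
[14] P1: store L5 := 5 | P0:I, P1:M(5), P2:I | bus: BusUpgr
[15] P1: load  L2 | P0:I, P1:E(0), P2:I | bus: none
[16] P0: load  L7 | P0:E(40), P1:I, P2:I | bus: none
[17] P1: store L5 := 57 | P0:I, P1:M(57), P2:I | bus: none
[18] P0: load  L0 | P0:S(30), P1:I, P2:S(30) | bus: BusRd
[19] P1: store L2 := 67 | P0:I, P1:M(67), P2:I | bus: none
[20] P2: load  L0 | P0:S(30), P1:I, P2:S(30) | bus: none
[21] P1: store L4 := 16 | P0:I, P1:M(16), P2:I | bus: BusRdX,Flush

bus = BusRd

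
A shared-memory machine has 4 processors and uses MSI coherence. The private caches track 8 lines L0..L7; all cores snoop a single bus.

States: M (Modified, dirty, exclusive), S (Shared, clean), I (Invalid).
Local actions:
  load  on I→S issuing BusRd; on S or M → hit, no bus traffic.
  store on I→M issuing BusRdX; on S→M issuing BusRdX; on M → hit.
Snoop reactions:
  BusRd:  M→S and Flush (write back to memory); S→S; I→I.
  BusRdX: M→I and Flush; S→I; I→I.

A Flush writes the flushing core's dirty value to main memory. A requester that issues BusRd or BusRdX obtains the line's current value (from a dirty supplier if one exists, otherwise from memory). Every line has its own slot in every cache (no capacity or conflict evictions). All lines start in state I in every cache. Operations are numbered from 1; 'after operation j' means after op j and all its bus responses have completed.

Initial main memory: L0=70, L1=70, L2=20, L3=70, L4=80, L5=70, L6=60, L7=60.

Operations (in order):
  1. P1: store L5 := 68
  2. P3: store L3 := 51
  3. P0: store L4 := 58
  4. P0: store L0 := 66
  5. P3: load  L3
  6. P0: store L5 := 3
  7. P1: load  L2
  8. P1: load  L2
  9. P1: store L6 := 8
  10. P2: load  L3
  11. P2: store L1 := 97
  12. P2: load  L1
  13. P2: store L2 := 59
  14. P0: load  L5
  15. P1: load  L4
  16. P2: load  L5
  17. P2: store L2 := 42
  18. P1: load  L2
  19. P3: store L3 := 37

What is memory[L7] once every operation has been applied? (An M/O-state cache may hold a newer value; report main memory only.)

[1] P1: store L5 := 68 | P0:I, P1:M(68), P2:I, P3:I | bus: BusRdX
[2] P3: store L3 := 51 | P0:I, P1:I, P2:I, P3:M(51) | bus: BusRdX
[3] P0: store L4 := 58 | P0:M(58), P1:I, P2:I, P3:I | bus: BusRdX
[4] P0: store L0 := 66 | P0:M(66), P1:I, P2:I, P3:I | bus: BusRdX
[5] P3: load  L3 | P0:I, P1:I, P2:I, P3:M(51) | bus: none
[6] P0: store L5 := 3 | P0:M(3), P1:I, P2:I, P3:I | bus: BusRdX,Flush
[7] P1: load  L2 | P0:I, P1:S(20), P2:I, P3:I | bus: BusRd
[8] P1: load  L2 | P0:I, P1:S(20), P2:I, P3:I | bus: none
[9] P1: store L6 := 8 | P0:I, P1:M(8), P2:I, P3:I | bus: BusRdX
[10] P2: load  L3 | P0:I, P1:I, P2:S(51), P3:S(51) | bus: BusRd,Flush
[11] P2: store L1 := 97 | P0:I, P1:I, P2:M(97), P3:I | bus: BusRdX
[12] P2: load  L1 | P0:I, P1:I, P2:M(97), P3:I | bus: none
[13] P2: store L2 := 59 | P0:I, P1:I, P2:M(59), P3:I | bus: BusRdX
[14] P0: load  L5 | P0:M(3), P1:I, P2:I, P3:I | bus: none
[15] P1: load  L4 | P0:S(58), P1:S(58), P2:I, P3:I | bus: BusRd,Flush
[16] P2: load  L5 | P0:S(3), P1:I, P2:S(3), P3:I | bus: BusRd,Flush
[17] P2: store L2 := 42 | P0:I, P1:I, P2:M(42), P3:I | bus: none
[18] P1: load  L2 | P0:I, P1:S(42), P2:S(42), P3:I | bus: BusRd,Flush
[19] P3: store L3 := 37 | P0:I, P1:I, P2:I, P3:M(37) | bus: BusRdX

memory[L7] = 60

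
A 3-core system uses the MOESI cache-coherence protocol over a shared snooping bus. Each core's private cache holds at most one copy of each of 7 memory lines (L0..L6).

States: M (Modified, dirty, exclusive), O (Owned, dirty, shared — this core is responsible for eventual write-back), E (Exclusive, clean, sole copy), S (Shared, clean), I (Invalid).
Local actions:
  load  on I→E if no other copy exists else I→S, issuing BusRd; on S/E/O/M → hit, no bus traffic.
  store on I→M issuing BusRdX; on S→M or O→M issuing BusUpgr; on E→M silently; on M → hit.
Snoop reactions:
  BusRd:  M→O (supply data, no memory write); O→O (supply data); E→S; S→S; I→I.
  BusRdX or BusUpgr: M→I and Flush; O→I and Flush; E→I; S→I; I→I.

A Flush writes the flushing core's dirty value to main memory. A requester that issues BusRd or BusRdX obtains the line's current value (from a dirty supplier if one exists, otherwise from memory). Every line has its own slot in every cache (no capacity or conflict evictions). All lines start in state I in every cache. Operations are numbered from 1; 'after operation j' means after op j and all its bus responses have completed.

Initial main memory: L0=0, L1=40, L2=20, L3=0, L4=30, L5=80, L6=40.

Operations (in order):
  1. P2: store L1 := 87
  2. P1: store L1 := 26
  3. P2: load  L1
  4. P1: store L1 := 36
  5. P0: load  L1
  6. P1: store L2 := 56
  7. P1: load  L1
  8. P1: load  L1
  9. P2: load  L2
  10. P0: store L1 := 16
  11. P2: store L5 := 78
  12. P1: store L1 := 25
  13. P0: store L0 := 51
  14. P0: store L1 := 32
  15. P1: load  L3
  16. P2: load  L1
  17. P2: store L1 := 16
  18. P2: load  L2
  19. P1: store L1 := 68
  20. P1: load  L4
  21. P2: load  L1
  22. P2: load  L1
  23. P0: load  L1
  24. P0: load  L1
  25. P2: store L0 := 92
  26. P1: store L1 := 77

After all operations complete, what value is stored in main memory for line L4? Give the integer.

step 1: P2: store L1 := 87  ⟶  IIM  (L1)  txn=BusRdX  M[L1]=40
step 2: P1: store L1 := 26  ⟶  IMI  (L1)  txn=BusRdX+Flush  M[L1]=87
step 3: P2: load  L1  ⟶  IOS  (L1)  txn=BusRd  M[L1]=87
step 4: P1: store L1 := 36  ⟶  IMI  (L1)  txn=BusUpgr  M[L1]=87
step 5: P0: load  L1  ⟶  SOI  (L1)  txn=BusRd  M[L1]=87
step 6: P1: store L2 := 56  ⟶  IMI  (L2)  txn=BusRdX  M[L2]=20
step 7: P1: load  L1  ⟶  SOI  (L1)  txn=∅  M[L1]=87
step 8: P1: load  L1  ⟶  SOI  (L1)  txn=∅  M[L1]=87
step 9: P2: load  L2  ⟶  IOS  (L2)  txn=BusRd  M[L2]=20
step 10: P0: store L1 := 16  ⟶  MII  (L1)  txn=BusUpgr+Flush  M[L1]=36
step 11: P2: store L5 := 78  ⟶  IIM  (L5)  txn=BusRdX  M[L5]=80
step 12: P1: store L1 := 25  ⟶  IMI  (L1)  txn=BusRdX+Flush  M[L1]=16
step 13: P0: store L0 := 51  ⟶  MII  (L0)  txn=BusRdX  M[L0]=0
step 14: P0: store L1 := 32  ⟶  MII  (L1)  txn=BusRdX+Flush  M[L1]=25
step 15: P1: load  L3  ⟶  IEI  (L3)  txn=BusRd  M[L3]=0
step 16: P2: load  L1  ⟶  OIS  (L1)  txn=BusRd  M[L1]=25
step 17: P2: store L1 := 16  ⟶  IIM  (L1)  txn=BusUpgr+Flush  M[L1]=32
step 18: P2: load  L2  ⟶  IOS  (L2)  txn=∅  M[L2]=20
step 19: P1: store L1 := 68  ⟶  IMI  (L1)  txn=BusRdX+Flush  M[L1]=16
step 20: P1: load  L4  ⟶  IEI  (L4)  txn=BusRd  M[L4]=30
step 21: P2: load  L1  ⟶  IOS  (L1)  txn=BusRd  M[L1]=16
step 22: P2: load  L1  ⟶  IOS  (L1)  txn=∅  M[L1]=16
step 23: P0: load  L1  ⟶  SOS  (L1)  txn=BusRd  M[L1]=16
step 24: P0: load  L1  ⟶  SOS  (L1)  txn=∅  M[L1]=16
step 25: P2: store L0 := 92  ⟶  IIM  (L0)  txn=BusRdX+Flush  M[L0]=51
step 26: P1: store L1 := 77  ⟶  IMI  (L1)  txn=BusUpgr  M[L1]=16

memory[L4] = 30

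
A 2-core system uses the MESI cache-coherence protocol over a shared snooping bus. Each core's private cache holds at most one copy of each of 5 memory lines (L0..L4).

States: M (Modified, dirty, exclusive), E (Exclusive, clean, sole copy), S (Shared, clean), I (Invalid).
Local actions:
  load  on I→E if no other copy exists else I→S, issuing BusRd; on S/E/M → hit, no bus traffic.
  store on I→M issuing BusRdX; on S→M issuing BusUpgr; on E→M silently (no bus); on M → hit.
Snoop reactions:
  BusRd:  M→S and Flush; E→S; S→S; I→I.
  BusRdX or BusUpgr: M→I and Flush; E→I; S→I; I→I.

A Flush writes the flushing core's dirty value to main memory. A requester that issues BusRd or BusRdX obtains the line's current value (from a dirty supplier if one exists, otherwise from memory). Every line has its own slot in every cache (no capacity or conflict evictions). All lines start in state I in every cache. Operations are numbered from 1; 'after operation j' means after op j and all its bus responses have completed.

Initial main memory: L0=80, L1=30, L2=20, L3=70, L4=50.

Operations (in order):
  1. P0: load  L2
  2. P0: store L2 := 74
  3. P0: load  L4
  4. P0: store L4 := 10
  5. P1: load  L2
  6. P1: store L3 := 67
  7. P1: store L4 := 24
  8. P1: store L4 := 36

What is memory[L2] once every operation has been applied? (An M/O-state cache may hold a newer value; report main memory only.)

memory[L2] = 74

  op1 P0: load  L2 → E/I on L2; bus BusRd; mem=20
  op2 P0: store L2 := 74 → M/I on L2; bus (none); mem=20
  op3 P0: load  L4 → E/I on L4; bus BusRd; mem=50
  op4 P0: store L4 := 10 → M/I on L4; bus (none); mem=50
  op5 P1: load  L2 → S/S on L2; bus BusRd Flush; mem=74
  op6 P1: store L3 := 67 → I/M on L3; bus BusRdX; mem=70
  op7 P1: store L4 := 24 → I/M on L4; bus BusRdX Flush; mem=10
  op8 P1: store L4 := 36 → I/M on L4; bus (none); mem=10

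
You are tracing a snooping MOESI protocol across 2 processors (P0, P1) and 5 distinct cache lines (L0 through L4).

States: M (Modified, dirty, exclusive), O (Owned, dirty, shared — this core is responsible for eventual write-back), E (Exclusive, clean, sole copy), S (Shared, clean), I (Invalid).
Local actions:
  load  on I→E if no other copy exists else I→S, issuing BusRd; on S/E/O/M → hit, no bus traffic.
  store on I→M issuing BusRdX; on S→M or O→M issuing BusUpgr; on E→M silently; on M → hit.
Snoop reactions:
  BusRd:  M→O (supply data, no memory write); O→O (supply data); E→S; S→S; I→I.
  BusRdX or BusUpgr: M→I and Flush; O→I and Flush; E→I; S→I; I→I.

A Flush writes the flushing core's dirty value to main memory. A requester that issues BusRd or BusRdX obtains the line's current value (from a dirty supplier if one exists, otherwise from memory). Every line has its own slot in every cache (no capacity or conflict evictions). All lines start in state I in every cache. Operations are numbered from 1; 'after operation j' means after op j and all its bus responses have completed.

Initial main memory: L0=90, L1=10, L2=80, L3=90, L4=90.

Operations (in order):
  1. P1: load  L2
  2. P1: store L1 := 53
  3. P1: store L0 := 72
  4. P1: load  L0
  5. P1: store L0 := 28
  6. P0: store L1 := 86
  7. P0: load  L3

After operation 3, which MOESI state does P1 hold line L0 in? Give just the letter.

state = M

[1] P1: load  L2 | P0:I, P1:E(80) | bus: BusRd
[2] P1: store L1 := 53 | P0:I, P1:M(53) | bus: BusRdX
[3] P1: store L0 := 72 | P0:I, P1:M(72) | bus: BusRdX
[4] P1: load  L0 | P0:I, P1:M(72) | bus: none
[5] P1: store L0 := 28 | P0:I, P1:M(28) | bus: none
[6] P0: store L1 := 86 | P0:M(86), P1:I | bus: BusRdX,Flush
[7] P0: load  L3 | P0:E(90), P1:I | bus: BusRd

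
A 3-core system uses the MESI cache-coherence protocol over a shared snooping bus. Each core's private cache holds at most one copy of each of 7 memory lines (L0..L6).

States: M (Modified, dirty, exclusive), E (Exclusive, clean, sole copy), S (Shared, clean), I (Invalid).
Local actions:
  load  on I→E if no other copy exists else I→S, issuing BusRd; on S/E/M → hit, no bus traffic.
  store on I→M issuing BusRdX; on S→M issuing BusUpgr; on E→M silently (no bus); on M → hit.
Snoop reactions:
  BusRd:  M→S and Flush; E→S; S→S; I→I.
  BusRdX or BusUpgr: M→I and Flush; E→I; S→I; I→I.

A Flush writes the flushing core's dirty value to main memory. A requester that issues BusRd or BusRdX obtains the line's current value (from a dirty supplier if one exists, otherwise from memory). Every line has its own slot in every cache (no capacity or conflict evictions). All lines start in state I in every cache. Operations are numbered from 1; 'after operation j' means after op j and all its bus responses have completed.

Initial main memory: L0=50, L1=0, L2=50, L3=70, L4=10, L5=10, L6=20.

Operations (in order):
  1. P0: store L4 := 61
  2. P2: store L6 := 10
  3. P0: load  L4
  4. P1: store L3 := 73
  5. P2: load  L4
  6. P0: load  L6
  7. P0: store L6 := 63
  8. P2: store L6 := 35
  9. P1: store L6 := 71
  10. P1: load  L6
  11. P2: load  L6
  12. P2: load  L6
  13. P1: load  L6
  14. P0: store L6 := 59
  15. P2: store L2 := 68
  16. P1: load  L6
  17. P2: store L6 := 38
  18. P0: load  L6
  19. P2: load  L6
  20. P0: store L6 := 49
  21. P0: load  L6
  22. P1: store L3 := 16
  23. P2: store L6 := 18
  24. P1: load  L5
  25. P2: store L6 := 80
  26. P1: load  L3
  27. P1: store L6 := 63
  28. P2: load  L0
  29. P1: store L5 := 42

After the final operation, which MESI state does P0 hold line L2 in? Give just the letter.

state = I

1. P0: store L4 := 61  bus=[BusRdX]  L4: P0=M P1=I P2=I  mem[L4]=10
2. P2: store L6 := 10  bus=[BusRdX]  L6: P0=I P1=I P2=M  mem[L6]=20
3. P0: load  L4  bus=[-]  L4: P0=M P1=I P2=I  mem[L4]=10
4. P1: store L3 := 73  bus=[BusRdX]  L3: P0=I P1=M P2=I  mem[L3]=70
5. P2: load  L4  bus=[BusRd,Flush]  L4: P0=S P1=I P2=S  mem[L4]=61
6. P0: load  L6  bus=[BusRd,Flush]  L6: P0=S P1=I P2=S  mem[L6]=10
7. P0: store L6 := 63  bus=[BusUpgr]  L6: P0=M P1=I P2=I  mem[L6]=10
8. P2: store L6 := 35  bus=[BusRdX,Flush]  L6: P0=I P1=I P2=M  mem[L6]=63
9. P1: store L6 := 71  bus=[BusRdX,Flush]  L6: P0=I P1=M P2=I  mem[L6]=35
10. P1: load  L6  bus=[-]  L6: P0=I P1=M P2=I  mem[L6]=35
11. P2: load  L6  bus=[BusRd,Flush]  L6: P0=I P1=S P2=S  mem[L6]=71
12. P2: load  L6  bus=[-]  L6: P0=I P1=S P2=S  mem[L6]=71
13. P1: load  L6  bus=[-]  L6: P0=I P1=S P2=S  mem[L6]=71
14. P0: store L6 := 59  bus=[BusRdX]  L6: P0=M P1=I P2=I  mem[L6]=71
15. P2: store L2 := 68  bus=[BusRdX]  L2: P0=I P1=I P2=M  mem[L2]=50
16. P1: load  L6  bus=[BusRd,Flush]  L6: P0=S P1=S P2=I  mem[L6]=59
17. P2: store L6 := 38  bus=[BusRdX]  L6: P0=I P1=I P2=M  mem[L6]=59
18. P0: load  L6  bus=[BusRd,Flush]  L6: P0=S P1=I P2=S  mem[L6]=38
19. P2: load  L6  bus=[-]  L6: P0=S P1=I P2=S  mem[L6]=38
20. P0: store L6 := 49  bus=[BusUpgr]  L6: P0=M P1=I P2=I  mem[L6]=38
21. P0: load  L6  bus=[-]  L6: P0=M P1=I P2=I  mem[L6]=38
22. P1: store L3 := 16  bus=[-]  L3: P0=I P1=M P2=I  mem[L3]=70
23. P2: store L6 := 18  bus=[BusRdX,Flush]  L6: P0=I P1=I P2=M  mem[L6]=49
24. P1: load  L5  bus=[BusRd]  L5: P0=I P1=E P2=I  mem[L5]=10
25. P2: store L6 := 80  bus=[-]  L6: P0=I P1=I P2=M  mem[L6]=49
26. P1: load  L3  bus=[-]  L3: P0=I P1=M P2=I  mem[L3]=70
27. P1: store L6 := 63  bus=[BusRdX,Flush]  L6: P0=I P1=M P2=I  mem[L6]=80
28. P2: load  L0  bus=[BusRd]  L0: P0=I P1=I P2=E  mem[L0]=50
29. P1: store L5 := 42  bus=[-]  L5: P0=I P1=M P2=I  mem[L5]=10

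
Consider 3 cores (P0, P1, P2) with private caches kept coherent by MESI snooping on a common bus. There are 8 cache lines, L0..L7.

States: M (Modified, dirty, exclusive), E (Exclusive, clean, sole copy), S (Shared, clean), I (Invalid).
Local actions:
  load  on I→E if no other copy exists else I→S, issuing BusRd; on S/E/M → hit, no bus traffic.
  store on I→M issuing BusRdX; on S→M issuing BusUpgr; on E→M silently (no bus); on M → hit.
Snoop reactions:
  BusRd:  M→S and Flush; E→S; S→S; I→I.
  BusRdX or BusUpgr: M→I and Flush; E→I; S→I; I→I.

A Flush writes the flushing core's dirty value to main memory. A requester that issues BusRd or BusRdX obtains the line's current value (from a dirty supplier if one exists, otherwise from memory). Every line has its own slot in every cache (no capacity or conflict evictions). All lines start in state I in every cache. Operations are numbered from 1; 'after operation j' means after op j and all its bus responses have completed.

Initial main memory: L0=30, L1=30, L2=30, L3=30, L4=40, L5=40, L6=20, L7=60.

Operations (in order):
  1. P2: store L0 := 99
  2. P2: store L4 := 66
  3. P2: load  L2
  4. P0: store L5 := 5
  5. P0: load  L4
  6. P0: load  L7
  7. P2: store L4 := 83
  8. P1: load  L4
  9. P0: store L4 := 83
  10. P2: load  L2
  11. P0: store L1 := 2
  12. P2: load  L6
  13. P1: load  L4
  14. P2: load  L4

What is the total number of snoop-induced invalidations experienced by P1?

invalidations = 1

  op1 P2: store L0 := 99 → I/I/M on L0; bus BusRdX; mem=30
  op2 P2: store L4 := 66 → I/I/M on L4; bus BusRdX; mem=40
  op3 P2: load  L2 → I/I/E on L2; bus BusRd; mem=30
  op4 P0: store L5 := 5 → M/I/I on L5; bus BusRdX; mem=40
  op5 P0: load  L4 → S/I/S on L4; bus BusRd Flush; mem=66
  op6 P0: load  L7 → E/I/I on L7; bus BusRd; mem=60
  op7 P2: store L4 := 83 → I/I/M on L4; bus BusUpgr; mem=66
  op8 P1: load  L4 → I/S/S on L4; bus BusRd Flush; mem=83
  op9 P0: store L4 := 83 → M/I/I on L4; bus BusRdX; mem=83
  op10 P2: load  L2 → I/I/E on L2; bus (none); mem=30
  op11 P0: store L1 := 2 → M/I/I on L1; bus BusRdX; mem=30
  op12 P2: load  L6 → I/I/E on L6; bus BusRd; mem=20
  op13 P1: load  L4 → S/S/I on L4; bus BusRd Flush; mem=83
  op14 P2: load  L4 → S/S/S on L4; bus BusRd; mem=83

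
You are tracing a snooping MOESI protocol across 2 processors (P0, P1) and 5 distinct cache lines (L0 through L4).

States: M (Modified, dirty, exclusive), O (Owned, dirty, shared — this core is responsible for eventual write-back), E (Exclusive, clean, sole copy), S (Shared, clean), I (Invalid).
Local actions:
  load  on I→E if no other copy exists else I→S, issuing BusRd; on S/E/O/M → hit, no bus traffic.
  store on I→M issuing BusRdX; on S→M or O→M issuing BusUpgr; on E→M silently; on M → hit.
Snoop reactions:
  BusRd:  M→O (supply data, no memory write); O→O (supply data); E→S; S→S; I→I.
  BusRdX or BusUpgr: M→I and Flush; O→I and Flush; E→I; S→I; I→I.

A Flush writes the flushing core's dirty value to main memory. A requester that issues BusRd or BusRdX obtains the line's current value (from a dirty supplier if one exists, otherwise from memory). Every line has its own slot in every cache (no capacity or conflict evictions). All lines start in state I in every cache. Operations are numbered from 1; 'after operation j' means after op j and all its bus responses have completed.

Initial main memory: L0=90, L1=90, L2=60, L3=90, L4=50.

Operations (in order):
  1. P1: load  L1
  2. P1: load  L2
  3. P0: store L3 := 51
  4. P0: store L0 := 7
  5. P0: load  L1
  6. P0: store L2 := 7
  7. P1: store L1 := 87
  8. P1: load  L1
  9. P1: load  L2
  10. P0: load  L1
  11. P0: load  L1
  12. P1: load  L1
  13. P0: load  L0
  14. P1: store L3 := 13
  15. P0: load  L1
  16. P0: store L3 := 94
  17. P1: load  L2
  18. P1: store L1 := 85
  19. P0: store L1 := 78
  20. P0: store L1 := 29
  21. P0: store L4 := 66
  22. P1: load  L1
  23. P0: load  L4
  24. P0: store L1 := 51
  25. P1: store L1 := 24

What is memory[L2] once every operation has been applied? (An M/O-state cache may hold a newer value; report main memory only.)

1. P1: load  L1  bus=[BusRd]  L1: P0=I P1=E  mem[L1]=90
2. P1: load  L2  bus=[BusRd]  L2: P0=I P1=E  mem[L2]=60
3. P0: store L3 := 51  bus=[BusRdX]  L3: P0=M P1=I  mem[L3]=90
4. P0: store L0 := 7  bus=[BusRdX]  L0: P0=M P1=I  mem[L0]=90
5. P0: load  L1  bus=[BusRd]  L1: P0=S P1=S  mem[L1]=90
6. P0: store L2 := 7  bus=[BusRdX]  L2: P0=M P1=I  mem[L2]=60
7. P1: store L1 := 87  bus=[BusUpgr]  L1: P0=I P1=M  mem[L1]=90
8. P1: load  L1  bus=[-]  L1: P0=I P1=M  mem[L1]=90
9. P1: load  L2  bus=[BusRd]  L2: P0=O P1=S  mem[L2]=60
10. P0: load  L1  bus=[BusRd]  L1: P0=S P1=O  mem[L1]=90
11. P0: load  L1  bus=[-]  L1: P0=S P1=O  mem[L1]=90
12. P1: load  L1  bus=[-]  L1: P0=S P1=O  mem[L1]=90
13. P0: load  L0  bus=[-]  L0: P0=M P1=I  mem[L0]=90
14. P1: store L3 := 13  bus=[BusRdX,Flush]  L3: P0=I P1=M  mem[L3]=51
15. P0: load  L1  bus=[-]  L1: P0=S P1=O  mem[L1]=90
16. P0: store L3 := 94  bus=[BusRdX,Flush]  L3: P0=M P1=I  mem[L3]=13
17. P1: load  L2  bus=[-]  L2: P0=O P1=S  mem[L2]=60
18. P1: store L1 := 85  bus=[BusUpgr]  L1: P0=I P1=M  mem[L1]=90
19. P0: store L1 := 78  bus=[BusRdX,Flush]  L1: P0=M P1=I  mem[L1]=85
20. P0: store L1 := 29  bus=[-]  L1: P0=M P1=I  mem[L1]=85
21. P0: store L4 := 66  bus=[BusRdX]  L4: P0=M P1=I  mem[L4]=50
22. P1: load  L1  bus=[BusRd]  L1: P0=O P1=S  mem[L1]=85
23. P0: load  L4  bus=[-]  L4: P0=M P1=I  mem[L4]=50
24. P0: store L1 := 51  bus=[BusUpgr]  L1: P0=M P1=I  mem[L1]=85
25. P1: store L1 := 24  bus=[BusRdX,Flush]  L1: P0=I P1=M  mem[L1]=51

memory[L2] = 60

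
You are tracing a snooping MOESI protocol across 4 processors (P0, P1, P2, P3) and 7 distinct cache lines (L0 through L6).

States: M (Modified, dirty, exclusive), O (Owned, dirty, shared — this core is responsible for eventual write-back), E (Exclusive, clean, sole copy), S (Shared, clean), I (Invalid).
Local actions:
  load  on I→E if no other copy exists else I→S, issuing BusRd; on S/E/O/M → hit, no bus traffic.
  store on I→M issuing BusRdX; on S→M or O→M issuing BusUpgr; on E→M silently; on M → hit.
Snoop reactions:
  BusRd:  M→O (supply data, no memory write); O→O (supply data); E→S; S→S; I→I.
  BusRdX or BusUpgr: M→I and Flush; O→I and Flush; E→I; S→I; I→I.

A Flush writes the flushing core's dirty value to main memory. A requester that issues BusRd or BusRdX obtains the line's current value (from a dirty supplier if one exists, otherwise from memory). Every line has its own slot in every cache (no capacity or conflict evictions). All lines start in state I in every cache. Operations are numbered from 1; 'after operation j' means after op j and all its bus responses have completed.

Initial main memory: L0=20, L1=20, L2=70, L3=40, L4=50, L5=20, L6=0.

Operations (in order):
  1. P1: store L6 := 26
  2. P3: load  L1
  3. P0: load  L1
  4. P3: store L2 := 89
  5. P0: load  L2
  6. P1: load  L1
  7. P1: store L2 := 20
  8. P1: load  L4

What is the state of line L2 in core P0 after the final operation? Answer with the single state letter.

  op1 P1: store L6 := 26 → I/M/I/I on L6; bus BusRdX; mem=0
  op2 P3: load  L1 → I/I/I/E on L1; bus BusRd; mem=20
  op3 P0: load  L1 → S/I/I/S on L1; bus BusRd; mem=20
  op4 P3: store L2 := 89 → I/I/I/M on L2; bus BusRdX; mem=70
  op5 P0: load  L2 → S/I/I/O on L2; bus BusRd; mem=70
  op6 P1: load  L1 → S/S/I/S on L1; bus BusRd; mem=20
  op7 P1: store L2 := 20 → I/M/I/I on L2; bus BusRdX Flush; mem=89
  op8 P1: load  L4 → I/E/I/I on L4; bus BusRd; mem=50

state = I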